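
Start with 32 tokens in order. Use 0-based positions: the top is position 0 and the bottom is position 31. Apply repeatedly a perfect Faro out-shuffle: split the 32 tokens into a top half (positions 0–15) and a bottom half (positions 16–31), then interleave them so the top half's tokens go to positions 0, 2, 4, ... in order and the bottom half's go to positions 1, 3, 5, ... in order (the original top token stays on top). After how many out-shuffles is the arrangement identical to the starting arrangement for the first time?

The out-shuffle permutes the 32 positions with cycle lengths [1, 1, 5, 5, 5, 5, 5, 5].
Every token is home exactly when every cycle has completed a whole number of laps, i.e. after lcm(1, 5) = 5 out-shuffles.

5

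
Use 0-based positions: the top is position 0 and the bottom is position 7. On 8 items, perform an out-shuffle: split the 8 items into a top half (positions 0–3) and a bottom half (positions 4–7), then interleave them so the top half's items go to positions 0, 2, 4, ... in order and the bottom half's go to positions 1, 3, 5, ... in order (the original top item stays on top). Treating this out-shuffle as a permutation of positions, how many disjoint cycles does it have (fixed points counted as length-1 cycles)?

Trace each unvisited position around until it returns:
(0) (1 2 4) (3 6 5) (7)
4 cycles in total.

4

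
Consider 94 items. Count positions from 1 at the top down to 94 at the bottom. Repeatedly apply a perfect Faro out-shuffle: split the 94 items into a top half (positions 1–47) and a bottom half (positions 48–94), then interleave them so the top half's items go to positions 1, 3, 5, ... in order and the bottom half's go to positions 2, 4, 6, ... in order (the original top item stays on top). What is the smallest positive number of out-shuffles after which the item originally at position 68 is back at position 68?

Follow position 68 under repeated out-shuffles:
68 → 42 → 83 → 72 → 50 → 6 → 11 → 21 → 41 → 81 → 68
It first returns after 10 out-shuffles.

10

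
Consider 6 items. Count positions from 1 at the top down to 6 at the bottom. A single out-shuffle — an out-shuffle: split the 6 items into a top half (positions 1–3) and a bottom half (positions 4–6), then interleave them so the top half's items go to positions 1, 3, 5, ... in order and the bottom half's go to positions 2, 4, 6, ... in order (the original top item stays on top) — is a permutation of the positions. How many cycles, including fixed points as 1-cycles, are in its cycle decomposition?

3

Trace each unvisited position around until it returns:
(1) (2 3 5 4) (6)
3 cycles in total.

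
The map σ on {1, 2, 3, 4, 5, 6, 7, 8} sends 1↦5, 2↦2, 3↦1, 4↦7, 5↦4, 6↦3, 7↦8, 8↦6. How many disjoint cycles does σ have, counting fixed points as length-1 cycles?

2

Cycle decomposition: (1 5 4 7 8 6 3) (2).
2 cycles.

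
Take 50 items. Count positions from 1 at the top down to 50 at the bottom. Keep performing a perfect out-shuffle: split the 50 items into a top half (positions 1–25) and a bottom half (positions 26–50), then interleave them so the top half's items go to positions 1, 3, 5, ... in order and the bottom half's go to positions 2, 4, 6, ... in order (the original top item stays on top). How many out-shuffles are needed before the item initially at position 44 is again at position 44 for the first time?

Follow position 44 under repeated out-shuffles:
44 → 38 → 26 → 2 → 3 → 5 → 9 → 17 → ... → 44 (length 21)
It first returns after 21 out-shuffles.

21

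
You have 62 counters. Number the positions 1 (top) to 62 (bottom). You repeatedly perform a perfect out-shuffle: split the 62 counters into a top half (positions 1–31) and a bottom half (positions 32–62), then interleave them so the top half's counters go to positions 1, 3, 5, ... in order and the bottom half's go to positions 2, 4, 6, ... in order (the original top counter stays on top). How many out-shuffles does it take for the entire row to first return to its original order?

60

The out-shuffle permutes the 62 positions with cycle lengths [1, 1, 60].
Every counter is home exactly when every cycle has completed a whole number of laps, i.e. after lcm(1, 60) = 60 out-shuffles.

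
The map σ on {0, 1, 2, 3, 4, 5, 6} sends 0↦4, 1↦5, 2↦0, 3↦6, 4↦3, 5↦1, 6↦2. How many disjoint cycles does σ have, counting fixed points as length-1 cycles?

Cycle decomposition: (0 4 3 6 2) (1 5).
2 cycles.

2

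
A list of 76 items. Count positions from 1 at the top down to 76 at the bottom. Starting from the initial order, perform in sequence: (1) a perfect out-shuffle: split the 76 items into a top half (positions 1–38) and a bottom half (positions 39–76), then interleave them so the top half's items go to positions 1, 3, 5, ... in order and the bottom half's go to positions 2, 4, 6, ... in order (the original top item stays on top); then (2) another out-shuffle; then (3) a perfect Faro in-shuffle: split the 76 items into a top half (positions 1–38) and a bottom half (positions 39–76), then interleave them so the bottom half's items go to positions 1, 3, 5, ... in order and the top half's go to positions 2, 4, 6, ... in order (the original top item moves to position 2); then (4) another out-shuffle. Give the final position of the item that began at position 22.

39

Track the item from position 22 forward through each operation:
  after op 1 (out-shuffle): 22 → 43
  after op 2 (out-shuffle): 43 → 10
  after op 3 (in-shuffle): 10 → 20
  after op 4 (out-shuffle): 20 → 39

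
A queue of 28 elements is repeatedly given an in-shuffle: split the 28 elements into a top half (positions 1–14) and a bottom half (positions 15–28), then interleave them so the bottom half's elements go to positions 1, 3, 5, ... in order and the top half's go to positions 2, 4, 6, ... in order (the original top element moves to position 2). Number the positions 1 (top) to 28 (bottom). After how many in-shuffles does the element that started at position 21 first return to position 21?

Follow position 21 under repeated in-shuffles:
21 → 13 → 26 → 23 → 17 → 5 → 10 → 20 → ... → 21 (length 28)
It first returns after 28 in-shuffles.

28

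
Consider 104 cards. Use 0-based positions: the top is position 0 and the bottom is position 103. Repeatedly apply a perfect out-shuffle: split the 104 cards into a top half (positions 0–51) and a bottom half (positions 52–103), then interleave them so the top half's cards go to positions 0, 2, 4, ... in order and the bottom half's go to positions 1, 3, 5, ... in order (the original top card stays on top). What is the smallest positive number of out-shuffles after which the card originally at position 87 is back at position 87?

51

Follow position 87 under repeated out-shuffles:
87 → 71 → 39 → 78 → 53 → 3 → 6 → 12 → ... → 87 (length 51)
It first returns after 51 out-shuffles.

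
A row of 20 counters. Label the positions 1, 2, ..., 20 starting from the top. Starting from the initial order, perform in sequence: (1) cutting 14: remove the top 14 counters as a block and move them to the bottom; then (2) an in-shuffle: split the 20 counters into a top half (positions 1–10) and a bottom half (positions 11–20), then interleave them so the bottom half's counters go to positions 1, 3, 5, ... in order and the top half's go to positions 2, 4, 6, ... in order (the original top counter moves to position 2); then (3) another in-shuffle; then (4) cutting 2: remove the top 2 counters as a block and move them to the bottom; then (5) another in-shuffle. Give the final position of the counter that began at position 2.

18

Track the counter from position 2 forward through each operation:
  after op 1 (cut 14): 2 → 8
  after op 2 (in-shuffle): 8 → 16
  after op 3 (in-shuffle): 16 → 11
  after op 4 (cut 2): 11 → 9
  after op 5 (in-shuffle): 9 → 18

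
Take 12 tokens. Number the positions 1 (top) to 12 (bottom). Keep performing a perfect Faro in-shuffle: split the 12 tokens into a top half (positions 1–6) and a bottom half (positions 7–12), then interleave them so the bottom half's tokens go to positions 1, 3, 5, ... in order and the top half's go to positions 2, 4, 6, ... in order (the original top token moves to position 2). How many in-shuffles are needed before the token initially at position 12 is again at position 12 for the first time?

12

Follow position 12 under repeated in-shuffles:
12 → 11 → 9 → 5 → 10 → 7 → 1 → 2 → 4 → 8 → 3 → 6 → 12
It first returns after 12 in-shuffles.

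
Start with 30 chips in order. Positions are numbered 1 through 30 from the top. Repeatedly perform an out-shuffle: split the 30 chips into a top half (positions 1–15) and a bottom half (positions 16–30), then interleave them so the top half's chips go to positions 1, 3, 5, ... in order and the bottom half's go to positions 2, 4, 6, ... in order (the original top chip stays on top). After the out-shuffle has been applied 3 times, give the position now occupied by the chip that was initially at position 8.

28

Track the chip's position through each out-shuffle:
8 → 15 → 29 → 28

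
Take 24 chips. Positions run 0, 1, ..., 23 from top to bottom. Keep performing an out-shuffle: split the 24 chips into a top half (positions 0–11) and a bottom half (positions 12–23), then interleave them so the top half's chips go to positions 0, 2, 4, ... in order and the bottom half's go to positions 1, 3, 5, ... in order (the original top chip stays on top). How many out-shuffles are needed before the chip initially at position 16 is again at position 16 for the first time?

11

Follow position 16 under repeated out-shuffles:
16 → 9 → 18 → 13 → 3 → 6 → 12 → 1 → 2 → 4 → 8 → 16
It first returns after 11 out-shuffles.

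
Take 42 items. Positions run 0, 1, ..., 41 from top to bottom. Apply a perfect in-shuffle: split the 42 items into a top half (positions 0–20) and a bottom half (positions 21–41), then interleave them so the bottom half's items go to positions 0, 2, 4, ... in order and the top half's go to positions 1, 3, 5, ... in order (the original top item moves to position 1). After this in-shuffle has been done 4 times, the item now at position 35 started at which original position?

12

Work backwards from position 35, undoing one in-shuffle at a time:
35 ← 17 ← 8 ← 25 ← 12
So the item now at position 35 started at position 12.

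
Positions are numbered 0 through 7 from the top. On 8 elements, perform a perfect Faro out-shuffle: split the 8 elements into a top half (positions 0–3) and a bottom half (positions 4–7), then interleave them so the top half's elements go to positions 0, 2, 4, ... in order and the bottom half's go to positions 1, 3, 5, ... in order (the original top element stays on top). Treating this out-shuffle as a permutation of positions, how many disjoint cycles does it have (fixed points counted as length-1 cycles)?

4

Trace each unvisited position around until it returns:
(0) (1 2 4) (3 6 5) (7)
4 cycles in total.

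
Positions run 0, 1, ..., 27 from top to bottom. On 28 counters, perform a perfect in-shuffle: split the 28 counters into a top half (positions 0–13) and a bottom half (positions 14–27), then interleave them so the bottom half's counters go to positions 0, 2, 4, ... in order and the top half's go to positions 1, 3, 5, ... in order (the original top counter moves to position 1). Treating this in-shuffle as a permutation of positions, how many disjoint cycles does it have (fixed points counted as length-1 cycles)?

Trace each unvisited position around until it returns:
(0 1 3 7 15 2 ... len 28)
1 cycle in total.

1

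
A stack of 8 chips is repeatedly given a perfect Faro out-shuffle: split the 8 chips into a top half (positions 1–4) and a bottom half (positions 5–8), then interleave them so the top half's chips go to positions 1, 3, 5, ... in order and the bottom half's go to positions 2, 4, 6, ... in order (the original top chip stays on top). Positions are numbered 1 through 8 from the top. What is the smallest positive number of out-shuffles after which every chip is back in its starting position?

3

The out-shuffle permutes the 8 positions with cycle lengths [1, 1, 3, 3].
Every chip is home exactly when every cycle has completed a whole number of laps, i.e. after lcm(1, 3) = 3 out-shuffles.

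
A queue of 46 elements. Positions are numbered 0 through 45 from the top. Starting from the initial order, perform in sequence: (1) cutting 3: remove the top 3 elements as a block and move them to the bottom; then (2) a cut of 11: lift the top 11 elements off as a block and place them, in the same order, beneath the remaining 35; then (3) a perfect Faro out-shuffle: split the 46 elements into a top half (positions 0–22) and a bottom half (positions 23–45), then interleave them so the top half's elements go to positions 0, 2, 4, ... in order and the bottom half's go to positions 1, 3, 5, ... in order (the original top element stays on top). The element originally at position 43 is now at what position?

Track the element from position 43 forward through each operation:
  after op 1 (cut 3): 43 → 40
  after op 2 (cut 11): 40 → 29
  after op 3 (out-shuffle): 29 → 13

13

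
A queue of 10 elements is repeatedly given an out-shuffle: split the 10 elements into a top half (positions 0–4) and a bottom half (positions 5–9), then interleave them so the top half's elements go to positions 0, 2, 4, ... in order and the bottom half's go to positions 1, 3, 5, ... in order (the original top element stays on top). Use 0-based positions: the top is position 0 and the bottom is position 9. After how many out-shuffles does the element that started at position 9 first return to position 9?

1

Position 9 is fixed by the out-shuffle; it is already back after 1 application.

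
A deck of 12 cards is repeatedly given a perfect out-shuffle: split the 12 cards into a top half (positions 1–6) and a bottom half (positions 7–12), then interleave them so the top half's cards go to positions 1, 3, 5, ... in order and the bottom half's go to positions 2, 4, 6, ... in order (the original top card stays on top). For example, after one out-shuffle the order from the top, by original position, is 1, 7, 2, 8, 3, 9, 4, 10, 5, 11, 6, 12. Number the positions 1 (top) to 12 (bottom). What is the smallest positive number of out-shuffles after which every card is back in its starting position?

10

The out-shuffle permutes the 12 positions with cycle lengths [1, 1, 10].
Every card is home exactly when every cycle has completed a whole number of laps, i.e. after lcm(1, 10) = 10 out-shuffles.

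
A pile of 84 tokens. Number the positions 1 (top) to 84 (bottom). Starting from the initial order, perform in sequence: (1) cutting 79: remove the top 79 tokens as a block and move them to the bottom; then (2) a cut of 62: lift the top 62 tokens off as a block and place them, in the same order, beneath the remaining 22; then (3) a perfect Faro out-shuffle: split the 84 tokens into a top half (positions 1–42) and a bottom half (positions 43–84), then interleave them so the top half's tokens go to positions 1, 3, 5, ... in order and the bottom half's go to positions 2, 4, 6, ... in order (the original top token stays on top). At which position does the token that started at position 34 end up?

Track the token from position 34 forward through each operation:
  after op 1 (cut 79): 34 → 39
  after op 2 (cut 62): 39 → 61
  after op 3 (out-shuffle): 61 → 38

38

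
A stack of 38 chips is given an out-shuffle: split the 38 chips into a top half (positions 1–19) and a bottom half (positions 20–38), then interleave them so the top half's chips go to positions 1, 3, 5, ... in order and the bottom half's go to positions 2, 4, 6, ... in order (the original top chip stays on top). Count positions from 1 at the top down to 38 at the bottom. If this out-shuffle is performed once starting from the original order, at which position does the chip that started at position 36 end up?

34

Track the chip's position through each out-shuffle:
36 → 34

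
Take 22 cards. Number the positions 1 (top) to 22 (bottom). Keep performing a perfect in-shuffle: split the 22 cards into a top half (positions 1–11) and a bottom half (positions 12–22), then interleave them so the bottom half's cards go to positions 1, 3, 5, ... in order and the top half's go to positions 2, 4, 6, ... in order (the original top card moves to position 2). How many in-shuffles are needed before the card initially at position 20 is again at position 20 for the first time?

11

Follow position 20 under repeated in-shuffles:
20 → 17 → 11 → 22 → 21 → 19 → 15 → 7 → 14 → 5 → 10 → 20
It first returns after 11 in-shuffles.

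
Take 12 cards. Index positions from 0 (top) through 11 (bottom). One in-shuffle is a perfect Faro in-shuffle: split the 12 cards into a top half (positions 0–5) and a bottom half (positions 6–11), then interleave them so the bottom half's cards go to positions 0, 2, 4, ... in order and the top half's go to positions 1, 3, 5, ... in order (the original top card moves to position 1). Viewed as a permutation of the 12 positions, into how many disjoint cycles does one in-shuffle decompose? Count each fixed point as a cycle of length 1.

Trace each unvisited position around until it returns:
(0 1 3 7 2 5 ... len 12)
1 cycle in total.

1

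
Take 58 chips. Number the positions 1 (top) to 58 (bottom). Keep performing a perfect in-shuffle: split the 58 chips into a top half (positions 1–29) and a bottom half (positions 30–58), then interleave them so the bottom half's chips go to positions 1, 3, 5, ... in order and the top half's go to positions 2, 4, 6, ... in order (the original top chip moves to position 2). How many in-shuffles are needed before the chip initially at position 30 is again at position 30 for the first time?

58

Follow position 30 under repeated in-shuffles:
30 → 1 → 2 → 4 → 8 → 16 → 32 → 5 → ... → 30 (length 58)
It first returns after 58 in-shuffles.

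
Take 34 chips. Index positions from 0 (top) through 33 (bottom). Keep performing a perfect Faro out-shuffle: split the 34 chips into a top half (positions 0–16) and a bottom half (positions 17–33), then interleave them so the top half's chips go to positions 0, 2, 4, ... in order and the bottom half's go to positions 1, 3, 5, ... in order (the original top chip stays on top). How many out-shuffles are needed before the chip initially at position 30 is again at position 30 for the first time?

10

Follow position 30 under repeated out-shuffles:
30 → 27 → 21 → 9 → 18 → 3 → 6 → 12 → 24 → 15 → 30
It first returns after 10 out-shuffles.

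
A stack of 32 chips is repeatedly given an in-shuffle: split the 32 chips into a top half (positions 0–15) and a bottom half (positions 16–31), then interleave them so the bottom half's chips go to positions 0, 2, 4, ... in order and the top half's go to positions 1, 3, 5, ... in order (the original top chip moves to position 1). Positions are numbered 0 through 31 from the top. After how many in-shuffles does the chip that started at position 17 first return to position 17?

Follow position 17 under repeated in-shuffles:
17 → 2 → 5 → 11 → 23 → 14 → 29 → 26 → 20 → 8 → 17
It first returns after 10 in-shuffles.

10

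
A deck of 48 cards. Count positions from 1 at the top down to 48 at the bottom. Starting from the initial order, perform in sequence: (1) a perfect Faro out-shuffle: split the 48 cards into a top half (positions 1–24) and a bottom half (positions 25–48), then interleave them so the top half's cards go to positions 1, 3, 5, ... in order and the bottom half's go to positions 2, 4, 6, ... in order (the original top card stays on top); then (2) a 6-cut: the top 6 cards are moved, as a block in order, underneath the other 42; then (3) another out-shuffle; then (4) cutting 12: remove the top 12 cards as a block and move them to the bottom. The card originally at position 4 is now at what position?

37

Track the card from position 4 forward through each operation:
  after op 1 (out-shuffle): 4 → 7
  after op 2 (cut 6): 7 → 1
  after op 3 (out-shuffle): 1 → 1
  after op 4 (cut 12): 1 → 37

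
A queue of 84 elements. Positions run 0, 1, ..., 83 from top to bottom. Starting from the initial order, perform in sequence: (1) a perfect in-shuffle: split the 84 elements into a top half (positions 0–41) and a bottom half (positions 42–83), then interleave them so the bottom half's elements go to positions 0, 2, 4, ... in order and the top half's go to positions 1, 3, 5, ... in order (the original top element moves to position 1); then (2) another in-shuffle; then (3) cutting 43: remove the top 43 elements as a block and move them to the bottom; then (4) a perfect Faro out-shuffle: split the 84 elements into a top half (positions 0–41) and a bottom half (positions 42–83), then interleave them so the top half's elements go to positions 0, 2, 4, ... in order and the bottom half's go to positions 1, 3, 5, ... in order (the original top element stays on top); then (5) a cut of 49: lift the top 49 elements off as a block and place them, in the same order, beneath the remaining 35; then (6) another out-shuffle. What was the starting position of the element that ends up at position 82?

Undo the operations in reverse order, starting from position 82:
  undo op 6 (out-shuffle, from top half): 82 ← 41
  undo op 5 (cut 49): 41 ← 6
  undo op 4 (out-shuffle, from top half): 6 ← 3
  undo op 3 (cut 43): 3 ← 46
  undo op 2 (in-shuffle, from bottom half): 46 ← 65
  undo op 1 (in-shuffle, from top half): 65 ← 32
So the element at position 82 came from original position 32.

32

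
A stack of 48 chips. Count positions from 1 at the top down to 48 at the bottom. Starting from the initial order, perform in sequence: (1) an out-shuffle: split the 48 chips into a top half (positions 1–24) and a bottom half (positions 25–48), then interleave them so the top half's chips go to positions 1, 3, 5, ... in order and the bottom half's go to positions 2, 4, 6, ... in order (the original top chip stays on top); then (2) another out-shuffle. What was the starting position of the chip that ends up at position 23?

Undo the operations in reverse order, starting from position 23:
  undo op 2 (out-shuffle, from top half): 23 ← 12
  undo op 1 (out-shuffle, from bottom half): 12 ← 30
So the chip at position 23 came from original position 30.

30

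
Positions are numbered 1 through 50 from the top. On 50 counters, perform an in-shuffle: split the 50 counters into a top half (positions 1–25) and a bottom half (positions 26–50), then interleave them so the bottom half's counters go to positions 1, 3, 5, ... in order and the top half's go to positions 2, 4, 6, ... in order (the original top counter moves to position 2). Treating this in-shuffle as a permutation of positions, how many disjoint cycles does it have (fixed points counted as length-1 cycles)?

Trace each unvisited position around until it returns:
(1 2 4 8 16 32 13 26) (3 6 12 24 48 45 39 27) (5 10 20 40 29 7 14 28) (9 18 36 21 42 33 15 30) (11 22 44 37 23 46 41 31) (17 34) (19 38 25 50 49 47 43 35)
7 cycles in total.

7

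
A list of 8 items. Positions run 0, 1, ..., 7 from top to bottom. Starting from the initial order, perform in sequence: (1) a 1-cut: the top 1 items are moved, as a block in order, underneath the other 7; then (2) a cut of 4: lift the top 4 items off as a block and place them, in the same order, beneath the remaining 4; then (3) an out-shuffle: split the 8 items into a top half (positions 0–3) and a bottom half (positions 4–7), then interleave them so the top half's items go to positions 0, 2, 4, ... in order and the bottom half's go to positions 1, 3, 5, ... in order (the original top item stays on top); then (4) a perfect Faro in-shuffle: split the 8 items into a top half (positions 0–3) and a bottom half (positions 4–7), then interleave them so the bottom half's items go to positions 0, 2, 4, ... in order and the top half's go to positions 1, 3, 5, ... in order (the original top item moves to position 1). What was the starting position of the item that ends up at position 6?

4

Undo the operations in reverse order, starting from position 6:
  undo op 4 (in-shuffle, from bottom half): 6 ← 7
  undo op 3 (out-shuffle, from bottom half): 7 ← 7
  undo op 2 (cut 4): 7 ← 3
  undo op 1 (cut 1): 3 ← 4
So the item at position 6 came from original position 4.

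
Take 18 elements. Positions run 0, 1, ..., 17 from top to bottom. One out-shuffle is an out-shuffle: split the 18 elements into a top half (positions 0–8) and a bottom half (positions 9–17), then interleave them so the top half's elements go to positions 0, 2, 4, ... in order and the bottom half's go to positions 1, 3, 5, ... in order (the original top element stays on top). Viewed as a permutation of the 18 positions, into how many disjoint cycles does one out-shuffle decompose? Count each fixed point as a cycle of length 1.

4

Trace each unvisited position around until it returns:
(0) (1 2 4 8 16 15 13 9) (3 6 12 7 14 11 5 10) (17)
4 cycles in total.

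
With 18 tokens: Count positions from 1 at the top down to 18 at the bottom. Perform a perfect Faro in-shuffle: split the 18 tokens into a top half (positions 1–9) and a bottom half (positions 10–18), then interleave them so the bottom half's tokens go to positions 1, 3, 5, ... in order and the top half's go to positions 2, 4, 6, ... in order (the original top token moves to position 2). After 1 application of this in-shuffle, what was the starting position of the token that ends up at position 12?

6

Work backwards from position 12, undoing one in-shuffle at a time:
12 ← 6
So the token now at position 12 started at position 6.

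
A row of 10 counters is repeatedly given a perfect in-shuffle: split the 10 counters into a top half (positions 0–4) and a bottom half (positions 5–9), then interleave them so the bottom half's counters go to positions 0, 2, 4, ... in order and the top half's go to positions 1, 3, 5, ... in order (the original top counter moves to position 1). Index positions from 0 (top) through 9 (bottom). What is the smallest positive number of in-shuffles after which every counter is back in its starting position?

10

The in-shuffle permutes the 10 positions with cycle lengths [10].
Every counter is home exactly when every cycle has completed a whole number of laps, i.e. after lcm(10) = 10 in-shuffles.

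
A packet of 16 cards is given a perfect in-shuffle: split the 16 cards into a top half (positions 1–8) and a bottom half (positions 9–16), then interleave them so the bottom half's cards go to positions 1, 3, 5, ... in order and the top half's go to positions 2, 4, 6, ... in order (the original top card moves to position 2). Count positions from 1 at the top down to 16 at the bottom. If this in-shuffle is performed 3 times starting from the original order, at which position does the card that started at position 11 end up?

Track the card's position through each in-shuffle:
11 → 5 → 10 → 3

3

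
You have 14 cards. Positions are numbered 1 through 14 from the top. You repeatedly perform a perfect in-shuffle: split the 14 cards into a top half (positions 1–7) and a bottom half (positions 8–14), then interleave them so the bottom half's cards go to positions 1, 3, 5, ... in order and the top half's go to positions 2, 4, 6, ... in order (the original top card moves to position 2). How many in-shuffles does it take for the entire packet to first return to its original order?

The in-shuffle permutes the 14 positions with cycle lengths [2, 4, 4, 4].
Every card is home exactly when every cycle has completed a whole number of laps, i.e. after lcm(2, 4) = 4 in-shuffles.

4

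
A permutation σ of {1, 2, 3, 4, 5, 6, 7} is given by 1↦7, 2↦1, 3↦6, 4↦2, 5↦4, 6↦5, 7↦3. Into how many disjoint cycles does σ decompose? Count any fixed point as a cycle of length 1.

1

Cycle decomposition: (1 7 3 6 5 4 2).
1 cycle.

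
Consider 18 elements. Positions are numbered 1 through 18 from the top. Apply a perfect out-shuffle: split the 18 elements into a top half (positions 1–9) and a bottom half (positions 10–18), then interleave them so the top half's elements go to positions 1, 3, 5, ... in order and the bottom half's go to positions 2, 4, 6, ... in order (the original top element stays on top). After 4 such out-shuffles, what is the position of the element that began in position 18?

Position 18 is a fixed point of every out-shuffle, so the element never moves.

18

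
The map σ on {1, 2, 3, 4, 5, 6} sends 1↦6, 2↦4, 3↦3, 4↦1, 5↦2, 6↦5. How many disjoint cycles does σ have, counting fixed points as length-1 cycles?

2

Cycle decomposition: (1 6 5 2 4) (3).
2 cycles.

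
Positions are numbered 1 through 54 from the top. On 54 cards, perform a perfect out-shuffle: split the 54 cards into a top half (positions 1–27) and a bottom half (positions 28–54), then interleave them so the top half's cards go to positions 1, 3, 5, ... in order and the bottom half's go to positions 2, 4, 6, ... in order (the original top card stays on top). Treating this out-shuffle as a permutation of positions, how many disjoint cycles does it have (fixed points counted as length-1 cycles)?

3

Trace each unvisited position around until it returns:
(1) (2 3 5 9 17 33 ... len 52) (54)
3 cycles in total.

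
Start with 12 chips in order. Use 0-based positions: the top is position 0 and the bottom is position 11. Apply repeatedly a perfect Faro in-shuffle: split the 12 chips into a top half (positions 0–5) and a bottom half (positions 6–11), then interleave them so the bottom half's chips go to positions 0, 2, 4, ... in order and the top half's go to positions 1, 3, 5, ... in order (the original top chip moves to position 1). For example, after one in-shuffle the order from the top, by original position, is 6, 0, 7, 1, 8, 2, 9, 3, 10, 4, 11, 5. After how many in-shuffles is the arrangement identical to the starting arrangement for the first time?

12

The in-shuffle permutes the 12 positions with cycle lengths [12].
Every chip is home exactly when every cycle has completed a whole number of laps, i.e. after lcm(12) = 12 in-shuffles.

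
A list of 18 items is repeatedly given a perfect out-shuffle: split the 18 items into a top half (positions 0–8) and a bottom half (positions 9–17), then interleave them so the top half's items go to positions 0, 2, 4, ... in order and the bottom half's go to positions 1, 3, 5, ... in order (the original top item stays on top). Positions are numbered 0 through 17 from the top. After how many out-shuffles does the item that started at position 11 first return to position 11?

Follow position 11 under repeated out-shuffles:
11 → 5 → 10 → 3 → 6 → 12 → 7 → 14 → 11
It first returns after 8 out-shuffles.

8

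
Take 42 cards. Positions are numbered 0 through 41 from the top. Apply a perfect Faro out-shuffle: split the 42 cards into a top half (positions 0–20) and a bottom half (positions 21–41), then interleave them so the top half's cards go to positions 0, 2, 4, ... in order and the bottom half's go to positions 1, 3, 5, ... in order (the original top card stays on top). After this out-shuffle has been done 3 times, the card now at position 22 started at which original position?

Work backwards from position 22, undoing one out-shuffle at a time:
22 ← 11 ← 26 ← 13
So the card now at position 22 started at position 13.

13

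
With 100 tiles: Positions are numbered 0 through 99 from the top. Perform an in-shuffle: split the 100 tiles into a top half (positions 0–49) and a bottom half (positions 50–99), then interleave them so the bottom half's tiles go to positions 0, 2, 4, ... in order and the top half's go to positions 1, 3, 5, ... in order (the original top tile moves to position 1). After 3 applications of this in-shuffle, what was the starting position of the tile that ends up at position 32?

41

Work backwards from position 32, undoing one in-shuffle at a time:
32 ← 66 ← 83 ← 41
So the tile now at position 32 started at position 41.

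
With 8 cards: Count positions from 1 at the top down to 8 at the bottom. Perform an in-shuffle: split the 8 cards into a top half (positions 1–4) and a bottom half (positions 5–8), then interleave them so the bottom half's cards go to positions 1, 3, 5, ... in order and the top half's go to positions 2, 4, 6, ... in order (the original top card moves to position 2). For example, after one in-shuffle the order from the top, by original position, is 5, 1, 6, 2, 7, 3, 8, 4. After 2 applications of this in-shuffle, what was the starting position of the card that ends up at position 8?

Work backwards from position 8, undoing one in-shuffle at a time:
8 ← 4 ← 2
So the card now at position 8 started at position 2.

2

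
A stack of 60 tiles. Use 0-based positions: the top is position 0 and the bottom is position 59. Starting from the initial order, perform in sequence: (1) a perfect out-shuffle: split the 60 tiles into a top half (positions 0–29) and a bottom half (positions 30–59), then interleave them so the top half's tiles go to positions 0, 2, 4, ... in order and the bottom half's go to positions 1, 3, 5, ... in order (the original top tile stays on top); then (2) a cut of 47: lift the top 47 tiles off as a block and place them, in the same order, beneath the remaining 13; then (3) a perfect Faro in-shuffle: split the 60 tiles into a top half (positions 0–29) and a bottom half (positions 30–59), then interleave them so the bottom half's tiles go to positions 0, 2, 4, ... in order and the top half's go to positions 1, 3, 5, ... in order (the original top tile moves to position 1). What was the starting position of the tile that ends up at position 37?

Undo the operations in reverse order, starting from position 37:
  undo op 3 (in-shuffle, from top half): 37 ← 18
  undo op 2 (cut 47): 18 ← 5
  undo op 1 (out-shuffle, from bottom half): 5 ← 32
So the tile at position 37 came from original position 32.

32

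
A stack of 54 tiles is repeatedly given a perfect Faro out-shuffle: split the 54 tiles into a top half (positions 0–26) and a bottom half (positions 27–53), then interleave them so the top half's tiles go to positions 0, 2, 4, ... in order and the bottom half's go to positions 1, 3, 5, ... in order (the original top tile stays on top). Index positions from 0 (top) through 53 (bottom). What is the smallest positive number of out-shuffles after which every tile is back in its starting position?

52

The out-shuffle permutes the 54 positions with cycle lengths [1, 1, 52].
Every tile is home exactly when every cycle has completed a whole number of laps, i.e. after lcm(1, 52) = 52 out-shuffles.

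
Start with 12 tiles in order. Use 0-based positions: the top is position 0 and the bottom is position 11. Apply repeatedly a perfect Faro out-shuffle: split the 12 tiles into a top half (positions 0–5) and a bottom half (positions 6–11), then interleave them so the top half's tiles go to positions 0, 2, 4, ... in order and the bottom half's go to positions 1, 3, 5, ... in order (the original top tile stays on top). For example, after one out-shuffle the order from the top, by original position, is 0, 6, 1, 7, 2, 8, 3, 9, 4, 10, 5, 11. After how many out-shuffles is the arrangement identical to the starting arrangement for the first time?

10

The out-shuffle permutes the 12 positions with cycle lengths [1, 1, 10].
Every tile is home exactly when every cycle has completed a whole number of laps, i.e. after lcm(1, 10) = 10 out-shuffles.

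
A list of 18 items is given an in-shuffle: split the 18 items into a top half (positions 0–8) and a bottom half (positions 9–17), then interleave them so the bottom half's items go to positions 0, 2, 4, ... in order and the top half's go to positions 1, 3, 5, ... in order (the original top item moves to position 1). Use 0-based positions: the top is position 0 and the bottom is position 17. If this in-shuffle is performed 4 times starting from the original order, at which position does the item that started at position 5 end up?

0

Track the item's position through each in-shuffle:
5 → 11 → 4 → 9 → 0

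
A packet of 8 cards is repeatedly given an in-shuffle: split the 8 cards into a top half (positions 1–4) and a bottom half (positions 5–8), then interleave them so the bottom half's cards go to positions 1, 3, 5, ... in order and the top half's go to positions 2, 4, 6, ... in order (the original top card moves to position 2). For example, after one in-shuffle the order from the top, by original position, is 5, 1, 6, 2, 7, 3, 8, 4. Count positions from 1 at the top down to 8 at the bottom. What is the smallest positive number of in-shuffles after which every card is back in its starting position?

The in-shuffle permutes the 8 positions with cycle lengths [2, 6].
Every card is home exactly when every cycle has completed a whole number of laps, i.e. after lcm(2, 6) = 6 in-shuffles.

6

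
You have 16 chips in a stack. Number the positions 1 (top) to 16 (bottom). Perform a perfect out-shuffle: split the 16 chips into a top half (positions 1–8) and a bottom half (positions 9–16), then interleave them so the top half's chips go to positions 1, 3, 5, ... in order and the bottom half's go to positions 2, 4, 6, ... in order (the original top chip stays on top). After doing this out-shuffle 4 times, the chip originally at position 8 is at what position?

8

Track the chip's position through each out-shuffle:
8 → 15 → 14 → 12 → 8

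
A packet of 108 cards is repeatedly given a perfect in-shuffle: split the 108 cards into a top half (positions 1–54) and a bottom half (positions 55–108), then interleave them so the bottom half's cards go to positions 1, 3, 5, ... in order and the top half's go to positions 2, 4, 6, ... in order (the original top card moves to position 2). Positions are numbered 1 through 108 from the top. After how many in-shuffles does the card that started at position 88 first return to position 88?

36

Follow position 88 under repeated in-shuffles:
88 → 67 → 25 → 50 → 100 → 91 → 73 → 37 → ... → 88 (length 36)
It first returns after 36 in-shuffles.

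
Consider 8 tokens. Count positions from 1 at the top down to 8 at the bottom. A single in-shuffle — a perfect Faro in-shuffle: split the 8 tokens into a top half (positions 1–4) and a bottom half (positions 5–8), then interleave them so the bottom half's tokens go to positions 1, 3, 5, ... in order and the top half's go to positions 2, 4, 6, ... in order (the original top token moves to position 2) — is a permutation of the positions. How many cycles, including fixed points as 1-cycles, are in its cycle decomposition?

Trace each unvisited position around until it returns:
(1 2 4 8 7 5) (3 6)
2 cycles in total.

2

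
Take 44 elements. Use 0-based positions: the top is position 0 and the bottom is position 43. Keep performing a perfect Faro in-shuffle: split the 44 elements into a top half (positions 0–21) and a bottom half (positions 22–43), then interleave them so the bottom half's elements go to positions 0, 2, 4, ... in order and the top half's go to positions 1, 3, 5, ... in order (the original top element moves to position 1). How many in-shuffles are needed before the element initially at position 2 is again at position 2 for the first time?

Follow position 2 under repeated in-shuffles:
2 → 5 → 11 → 23 → 2
It first returns after 4 in-shuffles.

4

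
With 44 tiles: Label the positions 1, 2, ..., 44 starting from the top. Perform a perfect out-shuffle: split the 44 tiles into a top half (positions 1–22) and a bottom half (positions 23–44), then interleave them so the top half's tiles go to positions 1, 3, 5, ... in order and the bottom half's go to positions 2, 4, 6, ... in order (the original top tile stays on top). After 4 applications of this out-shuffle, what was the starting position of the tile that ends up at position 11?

Work backwards from position 11, undoing one out-shuffle at a time:
11 ← 6 ← 25 ← 13 ← 7
So the tile now at position 11 started at position 7.

7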